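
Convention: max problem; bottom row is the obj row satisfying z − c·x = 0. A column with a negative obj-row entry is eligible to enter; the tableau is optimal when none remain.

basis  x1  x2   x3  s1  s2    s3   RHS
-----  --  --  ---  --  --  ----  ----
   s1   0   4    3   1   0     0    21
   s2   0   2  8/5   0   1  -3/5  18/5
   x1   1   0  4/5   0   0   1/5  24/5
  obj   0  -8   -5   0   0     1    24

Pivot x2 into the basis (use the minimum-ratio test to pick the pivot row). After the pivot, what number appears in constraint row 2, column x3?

4/5

Ratio test on column x2 — row 1: 21/4 = 21/4; row 2: (18/5)/2 = 9/5; row 3: entry 0 ≤ 0. Minimum is 9/5 at row 2 (s2 leaves); pivot element 2.
Divide row 2 by 2; eliminate column x2 from the other rows.
In the new row 2, the x3 entry is the old entry divided by the pivot: (8/5)/2 = 4/5.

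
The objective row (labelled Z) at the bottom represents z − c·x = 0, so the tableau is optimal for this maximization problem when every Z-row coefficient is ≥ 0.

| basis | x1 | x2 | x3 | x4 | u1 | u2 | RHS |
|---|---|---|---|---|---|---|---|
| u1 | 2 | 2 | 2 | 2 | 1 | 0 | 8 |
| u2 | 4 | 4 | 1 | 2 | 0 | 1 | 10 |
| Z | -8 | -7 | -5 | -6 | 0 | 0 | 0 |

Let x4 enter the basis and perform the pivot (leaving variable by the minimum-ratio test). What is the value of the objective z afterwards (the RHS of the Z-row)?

Ratio test on column x4 — row 1: 8/2 = 4; row 2: 10/2 = 5. Minimum is 4 at row 1 (u1 leaves); pivot element 2.
Pivot on row 1; the Z-row RHS becomes 0 − (-6)·4 = 24.

24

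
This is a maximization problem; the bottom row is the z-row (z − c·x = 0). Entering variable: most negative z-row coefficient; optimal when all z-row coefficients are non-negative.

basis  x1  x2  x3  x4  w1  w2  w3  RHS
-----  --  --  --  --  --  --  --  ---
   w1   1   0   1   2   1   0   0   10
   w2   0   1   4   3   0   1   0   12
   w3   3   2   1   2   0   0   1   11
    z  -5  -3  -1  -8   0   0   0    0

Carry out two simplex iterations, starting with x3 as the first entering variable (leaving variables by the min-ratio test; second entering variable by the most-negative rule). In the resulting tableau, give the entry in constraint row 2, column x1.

Ratio test on column x3 — row 1: 10/1 = 10; row 2: 12/4 = 3; row 3: 11/1 = 11. Minimum is 3 at row 2 (w2 leaves); pivot element 4.
Divide row 2 by 4; eliminate column x3 from the other rows.
Second iteration: most negative z-row entry is -29/4 in column x4, so x4 enters.
Ratio test on column x4 — row 1: 7/(5/4) = 28/5; row 2: 3/(3/4) = 4; row 3: 8/(5/4) = 32/5. Minimum is 4 at row 2 (x3 leaves); pivot element 3/4.
Divide row 2 by 3/4; eliminate column x4 from the other rows.
After both pivots, the entry at constraint row 2, column x1 is 0.

0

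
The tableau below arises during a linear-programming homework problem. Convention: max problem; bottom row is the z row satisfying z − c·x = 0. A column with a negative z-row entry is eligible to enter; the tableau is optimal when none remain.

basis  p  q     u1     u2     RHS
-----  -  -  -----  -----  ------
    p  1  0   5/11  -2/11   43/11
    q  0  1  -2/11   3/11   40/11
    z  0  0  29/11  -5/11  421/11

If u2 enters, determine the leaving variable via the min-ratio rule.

q

Column u2 entries and ratios — p: -2/11 ≤ 0, skip; q: (40/11)/(3/11) = 40/3.
Smallest ratio is 40/3 in the row of q, so q leaves.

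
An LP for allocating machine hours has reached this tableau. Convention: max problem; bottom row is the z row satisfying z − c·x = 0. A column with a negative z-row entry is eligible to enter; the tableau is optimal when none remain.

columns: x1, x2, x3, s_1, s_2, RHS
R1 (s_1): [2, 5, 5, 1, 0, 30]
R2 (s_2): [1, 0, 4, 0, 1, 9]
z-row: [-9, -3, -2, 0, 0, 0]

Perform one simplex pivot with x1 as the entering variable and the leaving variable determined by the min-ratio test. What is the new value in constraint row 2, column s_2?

Ratio test on column x1 — row 1: 30/2 = 15; row 2: 9/1 = 9. Minimum is 9 at row 2 (s_2 leaves); pivot element 1.
Divide row 2 by 1; eliminate column x1 from the other rows.
In the new row 2, the s_2 entry is the old entry divided by the pivot: 1/1 = 1.

1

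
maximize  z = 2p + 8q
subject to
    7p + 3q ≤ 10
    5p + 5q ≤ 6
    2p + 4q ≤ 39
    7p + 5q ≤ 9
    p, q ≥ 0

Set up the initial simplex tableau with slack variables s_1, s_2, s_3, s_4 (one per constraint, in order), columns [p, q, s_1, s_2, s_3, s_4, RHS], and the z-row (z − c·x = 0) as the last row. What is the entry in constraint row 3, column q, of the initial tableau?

Constraint 3 has coefficient 4 on q.

4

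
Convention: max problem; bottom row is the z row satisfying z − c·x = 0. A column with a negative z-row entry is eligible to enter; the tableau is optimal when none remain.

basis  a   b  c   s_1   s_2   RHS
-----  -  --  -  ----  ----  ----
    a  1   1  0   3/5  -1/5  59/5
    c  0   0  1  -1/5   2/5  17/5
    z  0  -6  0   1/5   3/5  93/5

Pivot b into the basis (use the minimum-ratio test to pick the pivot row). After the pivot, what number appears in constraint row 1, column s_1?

Ratio test on column b — row 1: (59/5)/1 = 59/5; row 2: entry 0 ≤ 0. Minimum is 59/5 at row 1 (a leaves); pivot element 1.
Divide row 1 by 1; eliminate column b from the other rows.
In the new row 1, the s_1 entry is the old entry divided by the pivot: (3/5)/1 = 3/5.

3/5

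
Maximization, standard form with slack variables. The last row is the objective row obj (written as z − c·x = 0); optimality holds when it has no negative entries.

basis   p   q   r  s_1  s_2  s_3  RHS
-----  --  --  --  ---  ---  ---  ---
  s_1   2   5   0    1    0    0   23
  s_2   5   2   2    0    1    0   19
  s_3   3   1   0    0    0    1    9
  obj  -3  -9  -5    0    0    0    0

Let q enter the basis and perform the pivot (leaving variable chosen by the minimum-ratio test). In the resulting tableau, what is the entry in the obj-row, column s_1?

Ratio test on column q — row 1: 23/5 = 23/5; row 2: 19/2 = 19/2; row 3: 9/1 = 9. Minimum is 23/5 at row 1 (s_1 leaves); pivot element 5.
Divide row 1 by 5; eliminate column q from the other rows.
obj-row update in column s_1: 0 − (-9)·(1/5) = 9/5.

9/5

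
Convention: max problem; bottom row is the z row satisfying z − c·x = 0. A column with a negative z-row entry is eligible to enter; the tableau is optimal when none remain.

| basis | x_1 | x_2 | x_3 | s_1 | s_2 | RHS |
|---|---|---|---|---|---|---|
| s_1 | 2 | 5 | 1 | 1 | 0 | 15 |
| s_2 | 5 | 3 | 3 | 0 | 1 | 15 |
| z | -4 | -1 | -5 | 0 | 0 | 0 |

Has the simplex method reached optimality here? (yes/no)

The z-row has a negative entry -5 in column x_3, so it is not optimal.

no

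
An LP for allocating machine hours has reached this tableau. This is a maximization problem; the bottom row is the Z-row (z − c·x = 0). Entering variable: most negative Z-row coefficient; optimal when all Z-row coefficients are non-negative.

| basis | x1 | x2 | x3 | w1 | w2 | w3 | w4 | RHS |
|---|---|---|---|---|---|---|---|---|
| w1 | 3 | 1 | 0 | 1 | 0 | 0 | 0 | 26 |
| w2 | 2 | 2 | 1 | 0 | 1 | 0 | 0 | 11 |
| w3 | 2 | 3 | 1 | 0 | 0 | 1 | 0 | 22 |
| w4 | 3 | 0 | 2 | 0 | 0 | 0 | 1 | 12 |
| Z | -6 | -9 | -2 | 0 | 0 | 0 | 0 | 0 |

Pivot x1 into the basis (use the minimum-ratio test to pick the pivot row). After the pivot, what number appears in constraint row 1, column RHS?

14

Ratio test on column x1 — row 1: 26/3 = 26/3; row 2: 11/2 = 11/2; row 3: 22/2 = 11; row 4: 12/3 = 4. Minimum is 4 at row 4 (w4 leaves); pivot element 3.
Divide row 4 by 3; eliminate column x1 from the other rows.
Row 1 update in column RHS: 26 − 3·4 = 14.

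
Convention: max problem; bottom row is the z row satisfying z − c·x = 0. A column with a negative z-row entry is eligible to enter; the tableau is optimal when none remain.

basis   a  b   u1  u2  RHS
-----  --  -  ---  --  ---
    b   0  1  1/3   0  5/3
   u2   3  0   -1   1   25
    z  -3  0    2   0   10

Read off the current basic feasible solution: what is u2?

25

u2 is basic (row 2); its value is the RHS of that row, 25.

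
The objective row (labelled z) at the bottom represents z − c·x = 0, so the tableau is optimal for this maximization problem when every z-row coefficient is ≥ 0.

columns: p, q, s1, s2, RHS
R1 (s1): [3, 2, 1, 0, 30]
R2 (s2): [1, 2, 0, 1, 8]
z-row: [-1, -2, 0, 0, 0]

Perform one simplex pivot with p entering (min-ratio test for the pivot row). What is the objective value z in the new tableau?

Ratio test on column p — row 1: 30/3 = 10; row 2: 8/1 = 8. Minimum is 8 at row 2 (s2 leaves); pivot element 1.
Pivot on row 2; the z-row RHS becomes 0 − (-1)·8 = 8.

8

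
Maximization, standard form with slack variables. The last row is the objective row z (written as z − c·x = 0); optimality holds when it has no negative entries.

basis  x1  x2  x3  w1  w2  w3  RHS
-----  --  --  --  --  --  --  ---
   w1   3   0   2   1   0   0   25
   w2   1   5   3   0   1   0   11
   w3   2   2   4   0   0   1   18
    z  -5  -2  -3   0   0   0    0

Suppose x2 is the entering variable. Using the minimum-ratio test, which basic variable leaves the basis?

Column x2 entries and ratios — w1: 0 ≤ 0, skip; w2: 11/5 = 11/5; w3: 18/2 = 9.
Smallest ratio is 11/5 in the row of w2, so w2 leaves.

w2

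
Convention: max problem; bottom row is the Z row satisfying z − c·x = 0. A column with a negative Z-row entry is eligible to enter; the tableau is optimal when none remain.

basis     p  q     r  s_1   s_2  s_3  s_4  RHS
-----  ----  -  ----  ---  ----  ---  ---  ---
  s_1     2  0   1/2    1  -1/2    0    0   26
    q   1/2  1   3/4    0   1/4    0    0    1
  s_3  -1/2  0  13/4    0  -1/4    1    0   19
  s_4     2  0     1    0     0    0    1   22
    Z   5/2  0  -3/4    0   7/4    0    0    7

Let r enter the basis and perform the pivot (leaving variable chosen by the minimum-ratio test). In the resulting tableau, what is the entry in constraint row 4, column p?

Ratio test on column r — row 1: 26/(1/2) = 52; row 2: 1/(3/4) = 4/3; row 3: 19/(13/4) = 76/13; row 4: 22/1 = 22. Minimum is 4/3 at row 2 (q leaves); pivot element 3/4.
Divide row 2 by 3/4; eliminate column r from the other rows.
Row 4 update in column p: 2 − 1·(2/3) = 4/3.

4/3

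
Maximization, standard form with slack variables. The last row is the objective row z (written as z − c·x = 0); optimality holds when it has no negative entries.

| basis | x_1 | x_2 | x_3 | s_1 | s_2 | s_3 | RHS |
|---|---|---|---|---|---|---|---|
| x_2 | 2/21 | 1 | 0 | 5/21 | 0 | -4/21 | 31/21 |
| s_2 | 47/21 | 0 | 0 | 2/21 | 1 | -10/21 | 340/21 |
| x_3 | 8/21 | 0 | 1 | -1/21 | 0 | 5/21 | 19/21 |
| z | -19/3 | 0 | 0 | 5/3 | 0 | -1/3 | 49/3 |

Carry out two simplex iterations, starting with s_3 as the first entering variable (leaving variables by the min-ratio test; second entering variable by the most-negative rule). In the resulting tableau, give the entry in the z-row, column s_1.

7/8

Ratio test on column s_3 — row 1: entry -4/21 ≤ 0; row 2: entry -10/21 ≤ 0; row 3: (19/21)/(5/21) = 19/5. Minimum is 19/5 at row 3 (x_3 leaves); pivot element 5/21.
Divide row 3 by 5/21; eliminate column s_3 from the other rows.
Second iteration: most negative z-row entry is -29/5 in column x_1, so x_1 enters.
Ratio test on column x_1 — row 1: (11/5)/(2/5) = 11/2; row 2: 18/3 = 6; row 3: (19/5)/(8/5) = 19/8. Minimum is 19/8 at row 3 (s_3 leaves); pivot element 8/5.
Divide row 3 by 8/5; eliminate column x_1 from the other rows.
After both pivots, the entry at the z-row, column s_1 is 7/8.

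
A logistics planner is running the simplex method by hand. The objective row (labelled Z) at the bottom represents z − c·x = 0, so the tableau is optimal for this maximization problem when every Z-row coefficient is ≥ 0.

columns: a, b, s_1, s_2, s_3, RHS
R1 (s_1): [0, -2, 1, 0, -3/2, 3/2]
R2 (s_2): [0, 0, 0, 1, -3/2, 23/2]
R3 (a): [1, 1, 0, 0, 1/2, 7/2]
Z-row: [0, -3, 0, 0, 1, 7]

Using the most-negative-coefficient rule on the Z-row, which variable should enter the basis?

b

Negative Z-row entries: b: -3.
The most negative is -3 in column b, so b enters.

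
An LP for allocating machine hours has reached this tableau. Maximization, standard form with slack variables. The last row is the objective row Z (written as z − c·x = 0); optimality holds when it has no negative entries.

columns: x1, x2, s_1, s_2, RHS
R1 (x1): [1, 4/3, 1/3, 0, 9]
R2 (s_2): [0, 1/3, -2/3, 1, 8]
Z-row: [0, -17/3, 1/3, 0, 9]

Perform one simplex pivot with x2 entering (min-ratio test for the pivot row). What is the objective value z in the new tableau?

189/4

Ratio test on column x2 — row 1: 9/(4/3) = 27/4; row 2: 8/(1/3) = 24. Minimum is 27/4 at row 1 (x1 leaves); pivot element 4/3.
Pivot on row 1; the Z-row RHS becomes 9 − (-17/3)·(27/4) = 189/4.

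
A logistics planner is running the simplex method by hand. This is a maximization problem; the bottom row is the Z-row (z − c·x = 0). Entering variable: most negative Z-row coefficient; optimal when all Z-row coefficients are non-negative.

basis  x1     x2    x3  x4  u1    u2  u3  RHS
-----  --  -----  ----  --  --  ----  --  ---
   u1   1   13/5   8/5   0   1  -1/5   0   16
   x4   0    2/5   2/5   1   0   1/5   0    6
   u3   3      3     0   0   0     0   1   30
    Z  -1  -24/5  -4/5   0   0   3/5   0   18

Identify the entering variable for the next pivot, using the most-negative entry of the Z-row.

Negative Z-row entries: x1: -1, x2: -24/5, x3: -4/5.
The most negative is -24/5 in column x2, so x2 enters.

x2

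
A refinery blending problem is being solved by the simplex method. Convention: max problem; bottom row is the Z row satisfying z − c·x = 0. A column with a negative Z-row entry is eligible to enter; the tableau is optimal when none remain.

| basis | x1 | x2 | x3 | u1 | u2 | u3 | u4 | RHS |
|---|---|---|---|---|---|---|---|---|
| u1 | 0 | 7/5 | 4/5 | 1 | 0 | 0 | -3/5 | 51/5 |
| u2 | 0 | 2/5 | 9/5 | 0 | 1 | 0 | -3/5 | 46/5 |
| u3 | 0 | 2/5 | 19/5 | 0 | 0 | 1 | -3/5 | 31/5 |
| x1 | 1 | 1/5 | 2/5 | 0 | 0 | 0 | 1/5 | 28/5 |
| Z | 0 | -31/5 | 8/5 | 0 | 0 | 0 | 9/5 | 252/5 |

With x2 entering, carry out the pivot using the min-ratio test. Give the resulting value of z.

669/7

Ratio test on column x2 — row 1: (51/5)/(7/5) = 51/7; row 2: (46/5)/(2/5) = 23; row 3: (31/5)/(2/5) = 31/2; row 4: (28/5)/(1/5) = 28. Minimum is 51/7 at row 1 (u1 leaves); pivot element 7/5.
Pivot on row 1; the Z-row RHS becomes 252/5 − (-31/5)·(51/7) = 669/7.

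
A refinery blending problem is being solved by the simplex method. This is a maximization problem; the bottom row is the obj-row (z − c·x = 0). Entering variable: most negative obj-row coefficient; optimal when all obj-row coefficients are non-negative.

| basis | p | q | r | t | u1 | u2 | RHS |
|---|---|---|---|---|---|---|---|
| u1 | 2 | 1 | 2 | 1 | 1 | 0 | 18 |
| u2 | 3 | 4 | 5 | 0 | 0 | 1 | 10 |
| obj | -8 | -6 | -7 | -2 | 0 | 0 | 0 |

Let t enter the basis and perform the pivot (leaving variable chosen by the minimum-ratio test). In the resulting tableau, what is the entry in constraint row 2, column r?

5

Ratio test on column t — row 1: 18/1 = 18; row 2: entry 0 ≤ 0. Minimum is 18 at row 1 (u1 leaves); pivot element 1.
Divide row 1 by 1; eliminate column t from the other rows.
Row 2 update in column r: 5 − 0·2 = 5.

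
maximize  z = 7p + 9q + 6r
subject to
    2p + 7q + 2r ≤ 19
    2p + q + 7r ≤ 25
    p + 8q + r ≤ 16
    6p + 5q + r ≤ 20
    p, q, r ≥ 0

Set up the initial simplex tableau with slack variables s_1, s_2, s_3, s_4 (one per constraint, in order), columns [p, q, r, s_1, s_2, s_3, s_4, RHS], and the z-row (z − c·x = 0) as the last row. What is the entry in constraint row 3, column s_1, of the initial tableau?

0

Slack s_1 belongs to constraint 1; its column is the unit vector e_1, so the entry in row 3 is 0.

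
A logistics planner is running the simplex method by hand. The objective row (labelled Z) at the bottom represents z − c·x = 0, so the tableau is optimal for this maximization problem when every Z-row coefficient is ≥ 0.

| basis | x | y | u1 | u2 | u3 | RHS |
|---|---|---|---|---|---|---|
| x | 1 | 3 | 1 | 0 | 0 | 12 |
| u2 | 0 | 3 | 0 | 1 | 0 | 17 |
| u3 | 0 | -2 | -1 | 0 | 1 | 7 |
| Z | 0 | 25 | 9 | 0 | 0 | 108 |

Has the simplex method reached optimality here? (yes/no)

yes

Every Z-row coefficient is ≥ 0, so the tableau is optimal.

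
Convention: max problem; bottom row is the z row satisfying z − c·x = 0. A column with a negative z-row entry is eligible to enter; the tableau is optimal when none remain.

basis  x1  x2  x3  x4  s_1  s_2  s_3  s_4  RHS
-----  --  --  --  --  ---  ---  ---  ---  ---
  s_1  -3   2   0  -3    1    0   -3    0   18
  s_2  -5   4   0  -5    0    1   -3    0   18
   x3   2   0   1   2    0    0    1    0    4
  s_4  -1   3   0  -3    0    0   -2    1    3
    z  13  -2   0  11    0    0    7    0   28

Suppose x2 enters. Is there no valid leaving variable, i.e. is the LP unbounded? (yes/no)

Column x2 has positive entries in row(s) 1, 2, 4, so the ratio test bounds it — not unbounded.

no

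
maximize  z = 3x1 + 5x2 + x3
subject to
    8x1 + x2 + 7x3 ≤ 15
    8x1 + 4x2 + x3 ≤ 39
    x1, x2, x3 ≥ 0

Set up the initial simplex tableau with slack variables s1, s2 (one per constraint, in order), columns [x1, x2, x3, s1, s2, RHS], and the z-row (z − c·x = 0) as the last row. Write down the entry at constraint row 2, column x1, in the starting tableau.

Constraint 2 has coefficient 8 on x1.

8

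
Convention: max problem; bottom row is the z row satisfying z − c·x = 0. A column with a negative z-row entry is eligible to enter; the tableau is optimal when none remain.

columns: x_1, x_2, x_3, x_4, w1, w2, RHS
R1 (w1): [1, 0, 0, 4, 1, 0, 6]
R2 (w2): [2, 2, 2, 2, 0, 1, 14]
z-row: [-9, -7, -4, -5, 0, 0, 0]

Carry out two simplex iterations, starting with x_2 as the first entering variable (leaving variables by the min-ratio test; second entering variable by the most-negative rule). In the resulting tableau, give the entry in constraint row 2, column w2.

1/2

Ratio test on column x_2 — row 1: entry 0 ≤ 0; row 2: 14/2 = 7. Minimum is 7 at row 2 (w2 leaves); pivot element 2.
Divide row 2 by 2; eliminate column x_2 from the other rows.
Second iteration: most negative z-row entry is -2 in column x_1, so x_1 enters.
Ratio test on column x_1 — row 1: 6/1 = 6; row 2: 7/1 = 7. Minimum is 6 at row 1 (w1 leaves); pivot element 1.
Divide row 1 by 1; eliminate column x_1 from the other rows.
After both pivots, the entry at constraint row 2, column w2 is 1/2.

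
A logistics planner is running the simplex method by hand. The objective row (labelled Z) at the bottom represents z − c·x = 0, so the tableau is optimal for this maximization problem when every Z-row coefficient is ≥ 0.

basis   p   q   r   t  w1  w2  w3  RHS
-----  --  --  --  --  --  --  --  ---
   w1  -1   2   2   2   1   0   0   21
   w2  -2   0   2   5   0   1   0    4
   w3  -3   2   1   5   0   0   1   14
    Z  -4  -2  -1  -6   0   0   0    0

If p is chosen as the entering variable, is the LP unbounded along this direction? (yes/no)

yes

Every constraint-row entry in column p is ≤ 0, so increasing p is unbounded.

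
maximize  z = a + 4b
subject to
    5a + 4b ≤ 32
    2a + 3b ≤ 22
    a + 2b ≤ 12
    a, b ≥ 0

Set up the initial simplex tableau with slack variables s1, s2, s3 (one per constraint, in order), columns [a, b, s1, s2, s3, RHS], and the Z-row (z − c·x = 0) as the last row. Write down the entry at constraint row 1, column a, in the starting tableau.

5

Constraint 1 has coefficient 5 on a.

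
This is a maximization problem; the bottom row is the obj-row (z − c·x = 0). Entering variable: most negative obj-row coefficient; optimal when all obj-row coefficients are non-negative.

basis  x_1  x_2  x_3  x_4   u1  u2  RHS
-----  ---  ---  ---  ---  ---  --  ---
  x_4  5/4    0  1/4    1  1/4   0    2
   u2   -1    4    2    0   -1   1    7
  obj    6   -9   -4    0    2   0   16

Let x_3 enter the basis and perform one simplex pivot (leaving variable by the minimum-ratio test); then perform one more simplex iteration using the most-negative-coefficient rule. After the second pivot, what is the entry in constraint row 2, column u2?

Ratio test on column x_3 — row 1: 2/(1/4) = 8; row 2: 7/2 = 7/2. Minimum is 7/2 at row 2 (u2 leaves); pivot element 2.
Divide row 2 by 2; eliminate column x_3 from the other rows.
Second iteration: most negative obj-row entry is -1 in column x_2, so x_2 enters.
Ratio test on column x_2 — row 1: entry -1/2 ≤ 0; row 2: (7/2)/2 = 7/4. Minimum is 7/4 at row 2 (x_3 leaves); pivot element 2.
Divide row 2 by 2; eliminate column x_2 from the other rows.
After both pivots, the entry at constraint row 2, column u2 is 1/4.

1/4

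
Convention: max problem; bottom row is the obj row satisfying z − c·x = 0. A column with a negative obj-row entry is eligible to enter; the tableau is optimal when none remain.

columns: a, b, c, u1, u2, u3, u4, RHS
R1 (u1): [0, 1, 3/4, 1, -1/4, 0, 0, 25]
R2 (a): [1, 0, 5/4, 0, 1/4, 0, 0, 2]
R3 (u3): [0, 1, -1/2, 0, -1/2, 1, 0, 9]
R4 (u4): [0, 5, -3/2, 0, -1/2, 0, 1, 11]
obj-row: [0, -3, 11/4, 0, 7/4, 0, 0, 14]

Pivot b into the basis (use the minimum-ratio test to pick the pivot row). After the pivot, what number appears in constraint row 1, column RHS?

114/5

Ratio test on column b — row 1: 25/1 = 25; row 2: entry 0 ≤ 0; row 3: 9/1 = 9; row 4: 11/5 = 11/5. Minimum is 11/5 at row 4 (u4 leaves); pivot element 5.
Divide row 4 by 5; eliminate column b from the other rows.
Row 1 update in column RHS: 25 − 1·(11/5) = 114/5.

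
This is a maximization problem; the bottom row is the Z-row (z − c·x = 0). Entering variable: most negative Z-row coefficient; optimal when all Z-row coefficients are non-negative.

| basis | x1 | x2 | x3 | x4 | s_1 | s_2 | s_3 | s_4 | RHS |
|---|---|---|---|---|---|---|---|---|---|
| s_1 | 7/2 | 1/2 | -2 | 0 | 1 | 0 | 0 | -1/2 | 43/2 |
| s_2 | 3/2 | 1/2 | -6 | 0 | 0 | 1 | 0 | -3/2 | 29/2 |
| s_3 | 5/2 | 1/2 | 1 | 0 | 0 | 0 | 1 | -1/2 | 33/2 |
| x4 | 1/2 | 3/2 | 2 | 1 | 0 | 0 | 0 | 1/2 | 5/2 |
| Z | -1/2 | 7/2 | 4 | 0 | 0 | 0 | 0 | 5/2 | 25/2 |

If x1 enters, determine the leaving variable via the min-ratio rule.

x4

Column x1 entries and ratios — s_1: (43/2)/(7/2) = 43/7; s_2: (29/2)/(3/2) = 29/3; s_3: (33/2)/(5/2) = 33/5; x4: (5/2)/(1/2) = 5.
Smallest ratio is 5 in the row of x4, so x4 leaves.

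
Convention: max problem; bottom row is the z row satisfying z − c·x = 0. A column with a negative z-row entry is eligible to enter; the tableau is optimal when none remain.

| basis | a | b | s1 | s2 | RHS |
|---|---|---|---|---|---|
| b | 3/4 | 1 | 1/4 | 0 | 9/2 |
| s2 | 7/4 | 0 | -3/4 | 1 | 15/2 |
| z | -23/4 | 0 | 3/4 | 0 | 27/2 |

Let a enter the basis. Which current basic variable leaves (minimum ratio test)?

s2

Column a entries and ratios — b: (9/2)/(3/4) = 6; s2: (15/2)/(7/4) = 30/7.
Smallest ratio is 30/7 in the row of s2, so s2 leaves.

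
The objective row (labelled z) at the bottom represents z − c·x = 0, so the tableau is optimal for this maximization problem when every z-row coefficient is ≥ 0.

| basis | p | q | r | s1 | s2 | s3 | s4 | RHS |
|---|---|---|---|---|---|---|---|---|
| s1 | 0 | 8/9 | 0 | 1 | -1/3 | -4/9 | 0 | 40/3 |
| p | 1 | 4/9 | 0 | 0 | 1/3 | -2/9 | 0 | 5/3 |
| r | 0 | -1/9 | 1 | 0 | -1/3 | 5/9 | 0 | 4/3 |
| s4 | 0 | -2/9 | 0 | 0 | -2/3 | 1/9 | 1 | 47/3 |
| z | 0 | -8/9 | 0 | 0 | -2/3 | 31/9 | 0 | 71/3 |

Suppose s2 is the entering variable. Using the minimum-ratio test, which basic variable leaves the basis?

p

Column s2 entries and ratios — s1: -1/3 ≤ 0, skip; p: (5/3)/(1/3) = 5; r: -1/3 ≤ 0, skip; s4: -2/3 ≤ 0, skip.
Smallest ratio is 5 in the row of p, so p leaves.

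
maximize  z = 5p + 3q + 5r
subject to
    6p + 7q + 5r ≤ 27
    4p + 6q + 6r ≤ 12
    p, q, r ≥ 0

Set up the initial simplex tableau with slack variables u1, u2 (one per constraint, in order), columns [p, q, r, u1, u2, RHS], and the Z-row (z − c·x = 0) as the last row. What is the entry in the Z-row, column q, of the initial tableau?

-3

The Z-row carries the negated objective coefficients: the q entry is -3.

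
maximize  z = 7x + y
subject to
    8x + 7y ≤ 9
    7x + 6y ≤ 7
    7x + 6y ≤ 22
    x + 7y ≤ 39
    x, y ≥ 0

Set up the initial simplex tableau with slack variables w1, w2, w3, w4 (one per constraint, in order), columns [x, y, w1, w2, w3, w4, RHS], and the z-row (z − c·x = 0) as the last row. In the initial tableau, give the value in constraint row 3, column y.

6

Constraint 3 has coefficient 6 on y.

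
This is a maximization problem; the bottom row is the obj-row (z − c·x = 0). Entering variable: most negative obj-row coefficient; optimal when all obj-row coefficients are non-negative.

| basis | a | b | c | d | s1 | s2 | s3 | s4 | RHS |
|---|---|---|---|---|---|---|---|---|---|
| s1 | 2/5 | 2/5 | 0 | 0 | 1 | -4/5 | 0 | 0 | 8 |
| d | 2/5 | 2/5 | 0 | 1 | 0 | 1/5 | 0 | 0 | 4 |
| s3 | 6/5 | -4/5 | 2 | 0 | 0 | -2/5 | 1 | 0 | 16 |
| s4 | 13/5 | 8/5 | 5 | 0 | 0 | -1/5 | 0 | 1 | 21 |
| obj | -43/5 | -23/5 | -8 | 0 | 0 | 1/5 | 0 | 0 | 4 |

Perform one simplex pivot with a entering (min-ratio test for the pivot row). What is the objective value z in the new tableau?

955/13

Ratio test on column a — row 1: 8/(2/5) = 20; row 2: 4/(2/5) = 10; row 3: 16/(6/5) = 40/3; row 4: 21/(13/5) = 105/13. Minimum is 105/13 at row 4 (s4 leaves); pivot element 13/5.
Pivot on row 4; the obj-row RHS becomes 4 − (-43/5)·(105/13) = 955/13.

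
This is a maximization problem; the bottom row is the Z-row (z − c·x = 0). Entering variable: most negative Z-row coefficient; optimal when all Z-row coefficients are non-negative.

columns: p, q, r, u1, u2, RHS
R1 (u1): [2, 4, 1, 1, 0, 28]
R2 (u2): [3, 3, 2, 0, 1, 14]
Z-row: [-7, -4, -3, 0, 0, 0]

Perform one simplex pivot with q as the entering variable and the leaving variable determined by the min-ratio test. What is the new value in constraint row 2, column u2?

1/3

Ratio test on column q — row 1: 28/4 = 7; row 2: 14/3 = 14/3. Minimum is 14/3 at row 2 (u2 leaves); pivot element 3.
Divide row 2 by 3; eliminate column q from the other rows.
In the new row 2, the u2 entry is the old entry divided by the pivot: 1/3 = 1/3.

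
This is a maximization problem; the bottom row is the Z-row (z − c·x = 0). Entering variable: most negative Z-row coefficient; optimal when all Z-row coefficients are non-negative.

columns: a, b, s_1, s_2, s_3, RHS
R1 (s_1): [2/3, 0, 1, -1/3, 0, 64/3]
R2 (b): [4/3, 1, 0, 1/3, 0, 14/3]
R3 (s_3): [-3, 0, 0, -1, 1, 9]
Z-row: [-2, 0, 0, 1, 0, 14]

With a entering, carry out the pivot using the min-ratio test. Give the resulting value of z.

Ratio test on column a — row 1: (64/3)/(2/3) = 32; row 2: (14/3)/(4/3) = 7/2; row 3: entry -3 ≤ 0. Minimum is 7/2 at row 2 (b leaves); pivot element 4/3.
Pivot on row 2; the Z-row RHS becomes 14 − (-2)·(7/2) = 21.

21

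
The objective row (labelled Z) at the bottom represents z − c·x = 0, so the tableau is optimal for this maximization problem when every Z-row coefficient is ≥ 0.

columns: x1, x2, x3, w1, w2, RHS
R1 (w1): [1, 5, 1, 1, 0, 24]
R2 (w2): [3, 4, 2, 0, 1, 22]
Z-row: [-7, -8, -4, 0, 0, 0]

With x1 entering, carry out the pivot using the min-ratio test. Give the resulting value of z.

Ratio test on column x1 — row 1: 24/1 = 24; row 2: 22/3 = 22/3. Minimum is 22/3 at row 2 (w2 leaves); pivot element 3.
Pivot on row 2; the Z-row RHS becomes 0 − (-7)·(22/3) = 154/3.

154/3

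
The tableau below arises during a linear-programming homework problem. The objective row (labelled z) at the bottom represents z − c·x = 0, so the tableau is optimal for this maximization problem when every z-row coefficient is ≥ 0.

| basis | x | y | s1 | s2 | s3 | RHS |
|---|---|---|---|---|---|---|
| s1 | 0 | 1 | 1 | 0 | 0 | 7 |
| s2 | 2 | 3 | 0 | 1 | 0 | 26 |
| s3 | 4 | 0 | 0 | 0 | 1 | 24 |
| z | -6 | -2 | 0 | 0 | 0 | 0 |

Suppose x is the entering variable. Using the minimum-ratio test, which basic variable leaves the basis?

s3

Column x entries and ratios — s1: 0 ≤ 0, skip; s2: 26/2 = 13; s3: 24/4 = 6.
Smallest ratio is 6 in the row of s3, so s3 leaves.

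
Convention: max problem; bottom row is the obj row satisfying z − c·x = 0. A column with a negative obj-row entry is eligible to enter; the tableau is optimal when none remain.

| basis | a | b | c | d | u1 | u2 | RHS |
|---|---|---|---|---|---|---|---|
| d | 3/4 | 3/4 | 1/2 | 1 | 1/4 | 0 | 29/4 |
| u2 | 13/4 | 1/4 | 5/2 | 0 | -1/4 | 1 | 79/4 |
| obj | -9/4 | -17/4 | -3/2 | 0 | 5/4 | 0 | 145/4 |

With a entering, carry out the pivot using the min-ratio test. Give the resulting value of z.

649/13

Ratio test on column a — row 1: (29/4)/(3/4) = 29/3; row 2: (79/4)/(13/4) = 79/13. Minimum is 79/13 at row 2 (u2 leaves); pivot element 13/4.
Pivot on row 2; the obj-row RHS becomes 145/4 − (-9/4)·(79/13) = 649/13.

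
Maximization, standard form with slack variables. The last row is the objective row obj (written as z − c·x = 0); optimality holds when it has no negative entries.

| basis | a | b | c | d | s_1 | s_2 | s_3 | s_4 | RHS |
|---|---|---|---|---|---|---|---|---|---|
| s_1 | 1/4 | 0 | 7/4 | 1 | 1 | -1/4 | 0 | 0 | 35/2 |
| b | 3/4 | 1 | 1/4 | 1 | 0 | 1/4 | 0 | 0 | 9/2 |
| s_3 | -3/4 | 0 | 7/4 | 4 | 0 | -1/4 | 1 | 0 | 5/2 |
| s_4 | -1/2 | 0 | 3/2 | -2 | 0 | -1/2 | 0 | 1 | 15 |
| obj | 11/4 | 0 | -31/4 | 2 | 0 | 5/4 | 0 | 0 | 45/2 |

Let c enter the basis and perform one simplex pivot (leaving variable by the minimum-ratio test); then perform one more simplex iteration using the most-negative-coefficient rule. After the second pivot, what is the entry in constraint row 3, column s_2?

0

Ratio test on column c — row 1: (35/2)/(7/4) = 10; row 2: (9/2)/(1/4) = 18; row 3: (5/2)/(7/4) = 10/7; row 4: 15/(3/2) = 10. Minimum is 10/7 at row 3 (s_3 leaves); pivot element 7/4.
Divide row 3 by 7/4; eliminate column c from the other rows.
Second iteration: most negative obj-row entry is -4/7 in column a, so a enters.
Ratio test on column a — row 1: 15/1 = 15; row 2: (29/7)/(6/7) = 29/6; row 3: entry -3/7 ≤ 0; row 4: (90/7)/(1/7) = 90. Minimum is 29/6 at row 2 (b leaves); pivot element 6/7.
Divide row 2 by 6/7; eliminate column a from the other rows.
After both pivots, the entry at constraint row 3, column s_2 is 0.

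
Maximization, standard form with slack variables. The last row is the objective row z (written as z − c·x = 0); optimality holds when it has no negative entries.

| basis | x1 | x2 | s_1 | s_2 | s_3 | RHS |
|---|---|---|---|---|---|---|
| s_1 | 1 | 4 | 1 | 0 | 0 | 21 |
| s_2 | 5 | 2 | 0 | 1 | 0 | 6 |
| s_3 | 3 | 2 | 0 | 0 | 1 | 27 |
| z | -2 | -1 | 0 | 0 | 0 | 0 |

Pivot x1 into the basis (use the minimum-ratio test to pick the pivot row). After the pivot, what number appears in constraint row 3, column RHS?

Ratio test on column x1 — row 1: 21/1 = 21; row 2: 6/5 = 6/5; row 3: 27/3 = 9. Minimum is 6/5 at row 2 (s_2 leaves); pivot element 5.
Divide row 2 by 5; eliminate column x1 from the other rows.
Row 3 update in column RHS: 27 − 3·(6/5) = 117/5.

117/5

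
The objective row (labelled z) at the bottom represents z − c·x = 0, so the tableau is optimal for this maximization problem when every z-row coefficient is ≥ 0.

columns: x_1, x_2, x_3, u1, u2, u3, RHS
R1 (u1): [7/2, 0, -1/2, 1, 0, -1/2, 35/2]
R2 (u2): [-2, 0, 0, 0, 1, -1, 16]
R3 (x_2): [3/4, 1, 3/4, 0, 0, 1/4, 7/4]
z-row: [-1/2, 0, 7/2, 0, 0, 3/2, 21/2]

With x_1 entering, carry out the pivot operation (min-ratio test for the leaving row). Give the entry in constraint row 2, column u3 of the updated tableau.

Ratio test on column x_1 — row 1: (35/2)/(7/2) = 5; row 2: entry -2 ≤ 0; row 3: (7/4)/(3/4) = 7/3. Minimum is 7/3 at row 3 (x_2 leaves); pivot element 3/4.
Divide row 3 by 3/4; eliminate column x_1 from the other rows.
Row 2 update in column u3: -1 − (-2)·(1/3) = -1/3.

-1/3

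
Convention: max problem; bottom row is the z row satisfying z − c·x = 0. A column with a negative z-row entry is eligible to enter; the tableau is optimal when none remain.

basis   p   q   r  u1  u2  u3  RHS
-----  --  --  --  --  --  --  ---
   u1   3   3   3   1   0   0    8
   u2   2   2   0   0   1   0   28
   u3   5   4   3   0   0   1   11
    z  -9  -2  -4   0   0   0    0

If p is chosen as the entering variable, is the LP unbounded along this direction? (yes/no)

no

Column p has positive entries in row(s) 1, 2, 3, so the ratio test bounds it — not unbounded.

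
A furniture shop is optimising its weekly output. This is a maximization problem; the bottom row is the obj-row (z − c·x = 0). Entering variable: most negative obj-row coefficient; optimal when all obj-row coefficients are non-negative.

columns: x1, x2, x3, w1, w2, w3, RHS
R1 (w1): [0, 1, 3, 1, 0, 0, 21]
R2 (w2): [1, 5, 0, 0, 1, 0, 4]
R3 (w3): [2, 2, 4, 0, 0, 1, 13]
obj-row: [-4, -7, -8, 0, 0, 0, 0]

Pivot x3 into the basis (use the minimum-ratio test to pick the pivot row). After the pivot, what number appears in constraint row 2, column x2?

Ratio test on column x3 — row 1: 21/3 = 7; row 2: entry 0 ≤ 0; row 3: 13/4 = 13/4. Minimum is 13/4 at row 3 (w3 leaves); pivot element 4.
Divide row 3 by 4; eliminate column x3 from the other rows.
Row 2 update in column x2: 5 − 0·(1/2) = 5.

5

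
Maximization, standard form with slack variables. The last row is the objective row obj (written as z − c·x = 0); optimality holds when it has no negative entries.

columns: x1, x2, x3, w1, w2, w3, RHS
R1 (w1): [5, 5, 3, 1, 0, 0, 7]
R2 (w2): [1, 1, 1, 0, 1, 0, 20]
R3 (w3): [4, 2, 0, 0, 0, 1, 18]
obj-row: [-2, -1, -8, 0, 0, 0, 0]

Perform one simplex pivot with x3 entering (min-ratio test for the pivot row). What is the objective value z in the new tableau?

Ratio test on column x3 — row 1: 7/3 = 7/3; row 2: 20/1 = 20; row 3: entry 0 ≤ 0. Minimum is 7/3 at row 1 (w1 leaves); pivot element 3.
Pivot on row 1; the obj-row RHS becomes 0 − (-8)·(7/3) = 56/3.

56/3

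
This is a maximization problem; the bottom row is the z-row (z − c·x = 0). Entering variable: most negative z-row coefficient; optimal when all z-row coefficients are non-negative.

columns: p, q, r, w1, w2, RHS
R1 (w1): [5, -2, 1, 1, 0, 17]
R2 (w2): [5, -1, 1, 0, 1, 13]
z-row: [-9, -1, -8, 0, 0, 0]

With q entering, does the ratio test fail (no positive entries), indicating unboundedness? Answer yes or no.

Every constraint-row entry in column q is ≤ 0, so increasing q is unbounded.

yes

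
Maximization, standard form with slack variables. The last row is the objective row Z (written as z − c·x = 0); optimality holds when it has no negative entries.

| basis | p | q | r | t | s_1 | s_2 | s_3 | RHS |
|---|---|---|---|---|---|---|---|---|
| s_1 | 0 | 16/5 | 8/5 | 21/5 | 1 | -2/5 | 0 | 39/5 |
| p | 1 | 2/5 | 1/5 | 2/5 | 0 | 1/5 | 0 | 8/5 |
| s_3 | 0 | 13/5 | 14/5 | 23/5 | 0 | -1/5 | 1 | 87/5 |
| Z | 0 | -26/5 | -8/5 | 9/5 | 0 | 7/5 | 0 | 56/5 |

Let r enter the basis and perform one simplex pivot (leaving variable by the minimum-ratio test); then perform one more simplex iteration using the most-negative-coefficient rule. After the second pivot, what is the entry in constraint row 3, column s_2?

1/8

Ratio test on column r — row 1: (39/5)/(8/5) = 39/8; row 2: (8/5)/(1/5) = 8; row 3: (87/5)/(14/5) = 87/14. Minimum is 39/8 at row 1 (s_1 leaves); pivot element 8/5.
Divide row 1 by 8/5; eliminate column r from the other rows.
Second iteration: most negative Z-row entry is -2 in column q, so q enters.
Ratio test on column q — row 1: (39/8)/2 = 39/16; row 2: entry 0 ≤ 0; row 3: entry -3 ≤ 0. Minimum is 39/16 at row 1 (r leaves); pivot element 2.
Divide row 1 by 2; eliminate column q from the other rows.
After both pivots, the entry at constraint row 3, column s_2 is 1/8.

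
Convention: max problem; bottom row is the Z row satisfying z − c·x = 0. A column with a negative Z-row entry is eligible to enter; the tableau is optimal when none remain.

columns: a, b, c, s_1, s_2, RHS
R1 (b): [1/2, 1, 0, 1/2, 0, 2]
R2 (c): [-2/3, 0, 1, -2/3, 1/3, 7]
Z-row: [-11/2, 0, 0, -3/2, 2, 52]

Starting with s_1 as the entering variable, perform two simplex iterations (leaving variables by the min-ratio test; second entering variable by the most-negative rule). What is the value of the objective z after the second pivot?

74

Ratio test on column s_1 — row 1: 2/(1/2) = 4; row 2: entry -2/3 ≤ 0. Minimum is 4 at row 1 (b leaves); pivot element 1/2.
Pivot on row 1; the Z-row RHS becomes 52 − (-3/2)·4 = 58.
Next entering variable (most negative Z-row entry -4): a.
Ratio test on column a — row 1: 4/1 = 4; row 2: entry 0 ≤ 0. Minimum is 4 at row 1 (s_1 leaves); pivot element 1.
After the second pivot the Z-row RHS is 58 − (-4)·4 = 74.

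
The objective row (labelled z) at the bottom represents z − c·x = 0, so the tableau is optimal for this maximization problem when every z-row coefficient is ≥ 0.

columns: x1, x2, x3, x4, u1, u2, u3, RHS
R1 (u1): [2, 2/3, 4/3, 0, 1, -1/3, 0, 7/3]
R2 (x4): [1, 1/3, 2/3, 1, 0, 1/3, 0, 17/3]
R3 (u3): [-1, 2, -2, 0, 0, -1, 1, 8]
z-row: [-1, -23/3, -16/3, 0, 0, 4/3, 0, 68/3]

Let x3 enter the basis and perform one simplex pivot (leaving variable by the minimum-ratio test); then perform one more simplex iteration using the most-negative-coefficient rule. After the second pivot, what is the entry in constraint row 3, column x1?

Ratio test on column x3 — row 1: (7/3)/(4/3) = 7/4; row 2: (17/3)/(2/3) = 17/2; row 3: entry -2 ≤ 0. Minimum is 7/4 at row 1 (u1 leaves); pivot element 4/3.
Divide row 1 by 4/3; eliminate column x3 from the other rows.
Second iteration: most negative z-row entry is -5 in column x2, so x2 enters.
Ratio test on column x2 — row 1: (7/4)/(1/2) = 7/2; row 2: entry 0 ≤ 0; row 3: (23/2)/3 = 23/6. Minimum is 7/2 at row 1 (x3 leaves); pivot element 1/2.
Divide row 1 by 1/2; eliminate column x2 from the other rows.
After both pivots, the entry at constraint row 3, column x1 is -7.

-7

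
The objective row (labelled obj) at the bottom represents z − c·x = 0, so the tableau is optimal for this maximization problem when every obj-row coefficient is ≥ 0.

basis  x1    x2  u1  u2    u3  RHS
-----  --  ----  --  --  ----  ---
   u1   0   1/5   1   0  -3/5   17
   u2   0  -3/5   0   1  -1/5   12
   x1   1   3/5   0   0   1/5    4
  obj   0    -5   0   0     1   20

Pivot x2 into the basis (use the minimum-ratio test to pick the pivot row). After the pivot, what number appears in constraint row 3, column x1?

5/3

Ratio test on column x2 — row 1: 17/(1/5) = 85; row 2: entry -3/5 ≤ 0; row 3: 4/(3/5) = 20/3. Minimum is 20/3 at row 3 (x1 leaves); pivot element 3/5.
Divide row 3 by 3/5; eliminate column x2 from the other rows.
In the new row 3, the x1 entry is the old entry divided by the pivot: 1/(3/5) = 5/3.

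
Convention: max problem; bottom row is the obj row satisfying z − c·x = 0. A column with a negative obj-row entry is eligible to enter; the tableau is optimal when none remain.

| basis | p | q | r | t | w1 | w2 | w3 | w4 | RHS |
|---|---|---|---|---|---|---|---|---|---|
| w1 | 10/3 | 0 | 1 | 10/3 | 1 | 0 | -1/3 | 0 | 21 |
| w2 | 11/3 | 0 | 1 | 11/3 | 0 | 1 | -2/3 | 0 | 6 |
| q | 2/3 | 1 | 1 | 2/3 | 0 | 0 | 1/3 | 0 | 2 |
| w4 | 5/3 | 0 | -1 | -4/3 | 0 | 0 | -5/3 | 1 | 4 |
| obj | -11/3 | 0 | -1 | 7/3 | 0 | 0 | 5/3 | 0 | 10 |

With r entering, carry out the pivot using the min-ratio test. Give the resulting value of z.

Ratio test on column r — row 1: 21/1 = 21; row 2: 6/1 = 6; row 3: 2/1 = 2; row 4: entry -1 ≤ 0. Minimum is 2 at row 3 (q leaves); pivot element 1.
Pivot on row 3; the obj-row RHS becomes 10 − (-1)·2 = 12.

12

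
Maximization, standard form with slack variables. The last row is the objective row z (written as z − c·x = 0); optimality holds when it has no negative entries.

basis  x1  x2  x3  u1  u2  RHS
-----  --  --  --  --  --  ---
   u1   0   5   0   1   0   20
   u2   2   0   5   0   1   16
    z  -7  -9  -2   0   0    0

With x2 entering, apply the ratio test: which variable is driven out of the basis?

Column x2 entries and ratios — u1: 20/5 = 4; u2: 0 ≤ 0, skip.
Smallest ratio is 4 in the row of u1, so u1 leaves.

u1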